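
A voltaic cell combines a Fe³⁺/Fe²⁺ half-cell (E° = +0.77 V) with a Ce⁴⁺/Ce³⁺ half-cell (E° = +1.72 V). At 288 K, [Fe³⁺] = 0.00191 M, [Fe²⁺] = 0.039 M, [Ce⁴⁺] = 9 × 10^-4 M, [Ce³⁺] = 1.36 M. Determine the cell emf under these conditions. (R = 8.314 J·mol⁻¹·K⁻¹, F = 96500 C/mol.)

0.843 V

The Ce⁴⁺/Ce³⁺ couple has the higher reduction potential and acts as the cathode, so E°_cell = +1.72 − (+0.77) = 0.95 V.
Balancing electrons gives n = 1; the reaction quotient is Q = [Fe³⁺]·[Ce³⁺]/([Fe²⁺]·[Ce⁴⁺]) = 74.0.
E = E° − (RT/nF) ln Q = 0.95 − (8.314×288)/(1×96500) × (4.304) = 0.950 − 0.107 = 0.843 V.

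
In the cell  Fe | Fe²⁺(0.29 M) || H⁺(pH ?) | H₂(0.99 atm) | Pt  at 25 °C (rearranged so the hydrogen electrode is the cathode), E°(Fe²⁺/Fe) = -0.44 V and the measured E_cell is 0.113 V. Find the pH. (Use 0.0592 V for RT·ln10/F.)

pH = 5.79

E°_cell = 0.44 V and n = 2.
log Q = n(E° − E)/0.0592 = 2×(0.44 − 0.113)/0.0592 = 11.047.
With Q = [Fe²⁺]·P(H₂) / [H⁺]^2, solving for [H⁺] gives log[H⁺] = -5.795, so pH = 5.79.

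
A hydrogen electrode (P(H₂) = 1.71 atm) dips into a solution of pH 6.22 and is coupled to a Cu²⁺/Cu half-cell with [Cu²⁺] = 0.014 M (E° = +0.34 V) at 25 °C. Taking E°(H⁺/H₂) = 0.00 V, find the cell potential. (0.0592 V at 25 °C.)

The Cu²⁺/Cu couple is the cathode, so E°_cell = 0.34 V; n = 2.
[H⁺] = 10^(−6.22) = 6 × 10^-7 M, and Q = [H⁺]^2 / ([Cu²⁺]·P(H₂)) = 1.52 × 10^-11.
E = E° − (0.0592/2) log Q = 0.34 − (0.0592/2)(-10.819) = 0.660 V.

0.66 V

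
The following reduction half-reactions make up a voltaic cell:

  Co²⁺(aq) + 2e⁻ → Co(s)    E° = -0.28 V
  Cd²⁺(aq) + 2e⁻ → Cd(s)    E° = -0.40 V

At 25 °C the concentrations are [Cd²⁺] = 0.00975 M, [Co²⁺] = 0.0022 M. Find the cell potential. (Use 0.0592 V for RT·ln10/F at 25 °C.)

0.101 V

The Co²⁺/Co couple has the higher reduction potential and acts as the cathode, so E°_cell = -0.28 − (-0.40) = 0.12 V.
Balancing electrons gives n = 2; the reaction quotient is Q = [Cd²⁺]/[Co²⁺] = 4.43.
At 25 °C, E = E° − (0.0592/n) log Q = 0.12 − (0.0592/2)(0.647) = 0.120 − 0.019 = 0.101 V.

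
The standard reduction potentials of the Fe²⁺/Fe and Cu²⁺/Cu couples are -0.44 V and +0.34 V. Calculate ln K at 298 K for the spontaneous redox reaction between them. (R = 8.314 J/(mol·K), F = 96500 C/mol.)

ln K = 60.8

E°_cell = +0.34 − (-0.44) = 0.78 V, with n = 2 electrons transferred.
At equilibrium E = 0, so the Nernst equation gives ln K = nFE°/RT = (2)(96500)(0.78)/((8.314)(298)) = 60.76.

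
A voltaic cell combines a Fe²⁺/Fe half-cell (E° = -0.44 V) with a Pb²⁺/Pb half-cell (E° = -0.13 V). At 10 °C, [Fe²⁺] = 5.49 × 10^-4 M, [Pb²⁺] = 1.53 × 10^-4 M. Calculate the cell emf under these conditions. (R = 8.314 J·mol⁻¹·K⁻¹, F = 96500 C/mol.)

The Pb²⁺/Pb couple has the higher reduction potential and acts as the cathode, so E°_cell = -0.13 − (-0.44) = 0.31 V.
Balancing electrons gives n = 2; the reaction quotient is Q = [Fe²⁺]/[Pb²⁺] = 3.59.
E = E° − (RT/nF) ln Q = 0.31 − (8.314×283)/(2×96500) × (1.278) = 0.310 − 0.016 = 0.294 V.

0.294 V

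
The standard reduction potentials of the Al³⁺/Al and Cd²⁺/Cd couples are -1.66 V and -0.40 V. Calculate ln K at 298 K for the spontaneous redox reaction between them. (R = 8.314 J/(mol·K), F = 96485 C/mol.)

ln K = 294.4

E°_cell = -0.40 − (-1.66) = 1.26 V, with n = 6 electrons transferred.
At equilibrium E = 0, so the Nernst equation gives ln K = nFE°/RT = (6)(96485)(1.26)/((8.314)(298)) = 294.41.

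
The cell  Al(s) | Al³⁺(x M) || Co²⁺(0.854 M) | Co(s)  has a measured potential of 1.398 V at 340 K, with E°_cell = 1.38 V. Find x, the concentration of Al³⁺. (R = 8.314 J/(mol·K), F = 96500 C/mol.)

From the Nernst equation, ln Q = nF(E° − E)/RT = 6×96500×(1.38 − 1.398)/(8.314×340) = -3.687, so Q = 0.0250.
With Q = [Al³⁺]^2/[Co²⁺]^3 and the known concentrations, [Al³⁺]^2 in the numerator gives [Al³⁺] = 0.12 M.

0.12 M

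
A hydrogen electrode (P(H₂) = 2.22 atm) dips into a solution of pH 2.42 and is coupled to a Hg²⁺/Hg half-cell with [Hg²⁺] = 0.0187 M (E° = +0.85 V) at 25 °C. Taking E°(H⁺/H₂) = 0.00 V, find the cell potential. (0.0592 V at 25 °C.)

0.95 V

The Hg²⁺/Hg couple is the cathode, so E°_cell = 0.85 V; n = 2.
[H⁺] = 10^(−2.42) = 0.0038 M, and Q = [H⁺]^2 / ([Hg²⁺]·P(H₂)) = 3.48 × 10^-4.
E = E° − (0.0592/2) log Q = 0.85 − (0.0592/2)(-3.458) = 0.952 V.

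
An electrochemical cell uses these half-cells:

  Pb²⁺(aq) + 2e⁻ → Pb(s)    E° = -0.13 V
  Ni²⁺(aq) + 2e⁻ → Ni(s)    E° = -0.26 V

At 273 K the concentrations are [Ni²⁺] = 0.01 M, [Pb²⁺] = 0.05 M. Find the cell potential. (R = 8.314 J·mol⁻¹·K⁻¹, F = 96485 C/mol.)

The Pb²⁺/Pb couple has the higher reduction potential and acts as the cathode, so E°_cell = -0.13 − (-0.26) = 0.13 V.
Balancing electrons gives n = 2; the reaction quotient is Q = [Ni²⁺]/[Pb²⁺] = 0.200.
E = E° − (RT/nF) ln Q = 0.13 − (8.314×273)/(2×96485) × (-1.609) = 0.130 + 0.019 = 0.149 V.

0.149 V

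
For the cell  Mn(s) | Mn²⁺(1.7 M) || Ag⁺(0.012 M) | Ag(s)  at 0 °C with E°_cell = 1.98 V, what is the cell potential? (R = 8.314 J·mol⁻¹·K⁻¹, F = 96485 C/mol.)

Balancing electrons gives n = 2; the reaction quotient is Q = [Mn²⁺]/[Ag⁺]^2 = 1.18 × 10^4.
E = E° − (RT/nF) ln Q = 1.98 − (8.314×273)/(2×96485) × (9.376) = 1.980 − 0.110 = 1.870 V.

1.87 V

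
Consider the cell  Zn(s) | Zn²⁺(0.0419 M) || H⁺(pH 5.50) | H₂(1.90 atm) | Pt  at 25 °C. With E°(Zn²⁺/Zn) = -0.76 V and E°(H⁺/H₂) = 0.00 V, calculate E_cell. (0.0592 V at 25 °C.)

0.47 V

The hydrogen couple is the cathode, so E°_cell = 0.76 V; n = 2.
[H⁺] = 10^(−5.50) = 3.2 × 10^-6 M, and Q = [Zn²⁺]·P(H₂) / [H⁺]^2 = 7.96 × 10^9.
E = E° − (0.0592/2) log Q = 0.76 − (0.0592/2)(9.901) = 0.467 V.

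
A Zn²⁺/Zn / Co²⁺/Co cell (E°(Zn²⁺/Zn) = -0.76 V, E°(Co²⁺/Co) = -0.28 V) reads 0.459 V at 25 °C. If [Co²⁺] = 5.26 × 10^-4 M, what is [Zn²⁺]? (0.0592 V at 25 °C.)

From the Nernst equation, log Q = n(E° − E)/0.0592 = 2(0.48 − 0.459)/0.0592 = 0.709, so Q = 5.12.
With Q = [Zn²⁺]/[Co²⁺] and the known concentrations, [Zn²⁺] in the numerator gives [Zn²⁺] = 0.0027 M.

0.0027 M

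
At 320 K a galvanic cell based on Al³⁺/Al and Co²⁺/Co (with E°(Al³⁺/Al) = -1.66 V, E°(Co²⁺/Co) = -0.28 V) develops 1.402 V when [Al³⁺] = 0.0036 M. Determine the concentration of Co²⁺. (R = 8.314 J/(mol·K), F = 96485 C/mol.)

0.12 M

From the Nernst equation, ln Q = nF(E° − E)/RT = 6×96485×(1.38 − 1.402)/(8.314×320) = -4.787, so Q = 0.00834.
With Q = [Al³⁺]^2/[Co²⁺]^3 and the known concentrations, [Co²⁺]^3 in the denominator gives [Co²⁺] = 0.12 M.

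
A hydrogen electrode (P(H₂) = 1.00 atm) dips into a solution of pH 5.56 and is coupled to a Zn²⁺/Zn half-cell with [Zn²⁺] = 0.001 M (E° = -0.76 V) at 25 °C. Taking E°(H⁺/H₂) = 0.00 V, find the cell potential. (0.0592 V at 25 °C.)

The hydrogen couple is the cathode, so E°_cell = 0.76 V; n = 2.
[H⁺] = 10^(−5.56) = 2.8 × 10^-6 M, and Q = [Zn²⁺]·P(H₂) / [H⁺]^2 = 1.32 × 10^8.
E = E° − (0.0592/2) log Q = 0.76 − (0.0592/2)(8.120) = 0.520 V.

0.52 V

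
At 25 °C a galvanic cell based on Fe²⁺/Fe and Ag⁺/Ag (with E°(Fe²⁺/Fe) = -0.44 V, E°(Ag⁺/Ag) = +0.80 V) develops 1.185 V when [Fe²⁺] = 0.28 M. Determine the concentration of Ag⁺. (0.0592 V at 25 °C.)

0.062 M

From the Nernst equation, log Q = n(E° − E)/0.0592 = 2(1.24 − 1.185)/0.0592 = 1.858, so Q = 72.1.
With Q = [Fe²⁺]/[Ag⁺]^2 and the known concentrations, [Ag⁺]^2 in the denominator gives [Ag⁺] = 0.062 M.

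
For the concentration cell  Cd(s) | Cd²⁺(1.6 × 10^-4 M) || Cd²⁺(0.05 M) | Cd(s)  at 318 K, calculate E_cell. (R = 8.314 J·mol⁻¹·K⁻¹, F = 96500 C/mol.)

Both half-cells are Cd²⁺/Cd, so E°_cell = 0. The concentrated side is the cathode; the cell reaction moves Cd²⁺ from high to low concentration with n = 2.
Q = [Cd²⁺]_dilute/[Cd²⁺]_conc = 1.6 × 10^-4/0.05 = 0.00320.
E = 0 − (RT/nF) ln Q = −((8.314×318)/(2×96500))(-5.745) = 0.0787 V.

0.079 V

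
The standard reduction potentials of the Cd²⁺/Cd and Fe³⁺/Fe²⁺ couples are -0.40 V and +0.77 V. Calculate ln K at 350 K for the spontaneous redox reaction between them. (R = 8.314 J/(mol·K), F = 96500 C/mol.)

E°_cell = +0.77 − (-0.40) = 1.17 V, with n = 2 electrons transferred.
At equilibrium E = 0, so the Nernst equation gives ln K = nFE°/RT = (2)(96500)(1.17)/((8.314)(350)) = 77.60.

ln K = 77.6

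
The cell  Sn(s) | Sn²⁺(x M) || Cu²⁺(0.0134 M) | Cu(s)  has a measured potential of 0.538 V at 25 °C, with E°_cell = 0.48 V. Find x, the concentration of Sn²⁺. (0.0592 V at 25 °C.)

1.5 × 10^-4 M

From the Nernst equation, log Q = n(E° − E)/0.0592 = 2(0.48 − 0.538)/0.0592 = -1.959, so Q = 0.0110.
With Q = [Sn²⁺]/[Cu²⁺] and the known concentrations, [Sn²⁺] in the numerator gives [Sn²⁺] = 1.5 × 10^-4 M.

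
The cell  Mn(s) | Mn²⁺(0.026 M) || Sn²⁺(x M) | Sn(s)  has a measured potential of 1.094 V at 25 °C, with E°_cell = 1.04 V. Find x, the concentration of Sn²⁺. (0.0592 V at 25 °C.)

From the Nernst equation, log Q = n(E° − E)/0.0592 = 2(1.04 − 1.094)/0.0592 = -1.824, so Q = 0.0150.
With Q = [Mn²⁺]/[Sn²⁺] and the known concentrations, [Sn²⁺] in the denominator gives [Sn²⁺] = 1.7 M.

1.7 M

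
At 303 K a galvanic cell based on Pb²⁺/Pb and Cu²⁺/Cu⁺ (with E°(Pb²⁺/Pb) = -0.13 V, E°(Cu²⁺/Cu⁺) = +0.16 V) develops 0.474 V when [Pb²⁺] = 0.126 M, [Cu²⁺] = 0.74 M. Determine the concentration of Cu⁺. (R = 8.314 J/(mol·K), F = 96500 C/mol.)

0.0018 M

From the Nernst equation, ln Q = nF(E° − E)/RT = 2×96500×(0.29 − 0.474)/(8.314×303) = -14.097, so Q = 7.55 × 10^-7.
With Q = [Pb²⁺]·[Cu⁺]^2/[Cu²⁺]^2 and the known concentrations, [Cu⁺]^2 in the numerator gives [Cu⁺] = 0.0018 M.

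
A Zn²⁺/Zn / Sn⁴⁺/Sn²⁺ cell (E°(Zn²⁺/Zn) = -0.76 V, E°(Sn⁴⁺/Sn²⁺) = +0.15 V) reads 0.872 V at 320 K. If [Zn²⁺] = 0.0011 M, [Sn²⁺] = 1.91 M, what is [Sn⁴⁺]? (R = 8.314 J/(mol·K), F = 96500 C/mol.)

From the Nernst equation, ln Q = nF(E° − E)/RT = 2×96500×(0.91 − 0.872)/(8.314×320) = 2.757, so Q = 15.7.
With Q = [Zn²⁺]·[Sn²⁺]/[Sn⁴⁺] and the known concentrations, [Sn⁴⁺] in the denominator gives [Sn⁴⁺] = 1.3 × 10^-4 M.

1.3 × 10^-4 M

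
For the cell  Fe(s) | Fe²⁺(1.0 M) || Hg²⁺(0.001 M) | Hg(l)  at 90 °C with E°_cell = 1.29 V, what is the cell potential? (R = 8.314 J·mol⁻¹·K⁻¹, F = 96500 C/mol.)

Balancing electrons gives n = 2; the reaction quotient is Q = [Fe²⁺]/[Hg²⁺] = 1000.
E = E° − (RT/nF) ln Q = 1.29 − (8.314×363)/(2×96500) × (6.908) = 1.290 − 0.108 = 1.182 V.

1.18 V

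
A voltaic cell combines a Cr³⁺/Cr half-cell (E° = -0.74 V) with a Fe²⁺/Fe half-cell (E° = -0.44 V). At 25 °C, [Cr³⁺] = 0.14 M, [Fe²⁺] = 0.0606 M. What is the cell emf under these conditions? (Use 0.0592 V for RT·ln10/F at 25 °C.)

The Fe²⁺/Fe couple has the higher reduction potential and acts as the cathode, so E°_cell = -0.44 − (-0.74) = 0.30 V.
Balancing electrons gives n = 6; the reaction quotient is Q = [Cr³⁺]^2/[Fe²⁺]^3 = 88.1.
At 25 °C, E = E° − (0.0592/n) log Q = 0.30 − (0.0592/6)(1.945) = 0.300 − 0.019 = 0.281 V.

0.281 V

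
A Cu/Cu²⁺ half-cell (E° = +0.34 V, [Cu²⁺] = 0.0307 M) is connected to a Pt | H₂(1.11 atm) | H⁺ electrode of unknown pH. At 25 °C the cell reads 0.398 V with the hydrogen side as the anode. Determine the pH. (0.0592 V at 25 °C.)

E°_cell = 0.34 V and n = 2.
log Q = n(E° − E)/0.0592 = 2×(0.34 − 0.398)/0.0592 = -1.959.
With Q = [H⁺]^2 / ([Cu²⁺]·P(H₂)), solving for [H⁺] gives log[H⁺] = -1.713, so pH = 1.71.

pH = 1.71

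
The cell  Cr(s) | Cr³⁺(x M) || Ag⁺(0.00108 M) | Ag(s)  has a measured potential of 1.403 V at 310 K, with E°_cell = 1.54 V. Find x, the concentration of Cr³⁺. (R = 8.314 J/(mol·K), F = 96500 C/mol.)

0.0061 M

From the Nernst equation, ln Q = nF(E° − E)/RT = 3×96500×(1.54 − 1.403)/(8.314×310) = 15.389, so Q = 4.82 × 10^6.
With Q = [Cr³⁺]/[Ag⁺]^3 and the known concentrations, [Cr³⁺] in the numerator gives [Cr³⁺] = 0.0061 M.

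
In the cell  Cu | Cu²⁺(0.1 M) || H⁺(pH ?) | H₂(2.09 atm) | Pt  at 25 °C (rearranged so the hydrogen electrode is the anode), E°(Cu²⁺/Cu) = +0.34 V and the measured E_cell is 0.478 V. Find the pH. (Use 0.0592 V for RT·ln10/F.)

pH = 2.67

E°_cell = 0.34 V and n = 2.
log Q = n(E° − E)/0.0592 = 2×(0.34 − 0.478)/0.0592 = -4.662.
With Q = [H⁺]^2 / ([Cu²⁺]·P(H₂)), solving for [H⁺] gives log[H⁺] = -2.671, so pH = 2.67.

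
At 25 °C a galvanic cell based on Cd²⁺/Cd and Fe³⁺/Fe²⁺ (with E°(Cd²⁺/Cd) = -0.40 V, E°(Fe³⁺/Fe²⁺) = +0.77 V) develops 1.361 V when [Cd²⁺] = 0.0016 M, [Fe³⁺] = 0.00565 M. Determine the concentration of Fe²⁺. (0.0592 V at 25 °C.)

From the Nernst equation, log Q = n(E° − E)/0.0592 = 2(1.17 − 1.361)/0.0592 = -6.453, so Q = 3.53 × 10^-7.
With Q = [Cd²⁺]·[Fe²⁺]^2/[Fe³⁺]^2 and the known concentrations, [Fe²⁺]^2 in the numerator gives [Fe²⁺] = 8.4 × 10^-5 M.

8.4 × 10^-5 M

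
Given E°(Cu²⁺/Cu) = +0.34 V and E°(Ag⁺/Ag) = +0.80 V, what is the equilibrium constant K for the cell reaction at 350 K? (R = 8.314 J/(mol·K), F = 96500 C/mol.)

1.8 × 10^13

E°_cell = +0.80 − (+0.34) = 0.46 V, with n = 2 electrons transferred.
At equilibrium E = 0, so the Nernst equation gives ln K = nFE°/RT = (2)(96500)(0.46)/((8.314)(350)) = 30.51.
K = e^30.51 = 1.8 × 10^13.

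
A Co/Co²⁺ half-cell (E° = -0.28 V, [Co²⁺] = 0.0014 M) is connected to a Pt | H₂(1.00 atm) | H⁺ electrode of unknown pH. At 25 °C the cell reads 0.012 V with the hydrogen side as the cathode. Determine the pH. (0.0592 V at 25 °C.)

pH = 5.95

E°_cell = 0.28 V and n = 2.
log Q = n(E° − E)/0.0592 = 2×(0.28 − 0.012)/0.0592 = 9.054.
With Q = [Co²⁺]·P(H₂) / [H⁺]^2, solving for [H⁺] gives log[H⁺] = -5.954, so pH = 5.95.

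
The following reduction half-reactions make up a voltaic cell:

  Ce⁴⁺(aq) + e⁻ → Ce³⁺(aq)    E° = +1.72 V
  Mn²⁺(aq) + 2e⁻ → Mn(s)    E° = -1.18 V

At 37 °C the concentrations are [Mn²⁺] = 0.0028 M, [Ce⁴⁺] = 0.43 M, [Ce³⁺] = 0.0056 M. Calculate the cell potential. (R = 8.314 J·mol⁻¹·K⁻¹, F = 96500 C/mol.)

The Ce⁴⁺/Ce³⁺ couple has the higher reduction potential and acts as the cathode, so E°_cell = +1.72 − (-1.18) = 2.90 V.
Balancing electrons gives n = 2; the reaction quotient is Q = [Mn²⁺]·[Ce³⁺]^2/[Ce⁴⁺]^2 = 4.75 × 10^-7.
E = E° − (RT/nF) ln Q = 2.90 − (8.314×310)/(2×96500) × (-14.560) = 2.900 + 0.194 = 3.094 V.

3.09 V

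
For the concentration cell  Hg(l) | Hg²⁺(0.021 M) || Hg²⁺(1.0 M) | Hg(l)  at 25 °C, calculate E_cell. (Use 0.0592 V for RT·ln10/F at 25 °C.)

Both half-cells are Hg²⁺/Hg, so E°_cell = 0. The concentrated side is the cathode; the cell reaction moves Hg²⁺ from high to low concentration with n = 2.
Q = [Hg²⁺]_dilute/[Hg²⁺]_conc = 0.021/1.0 = 0.0210.
E = 0 − (0.0592/2) log Q = −(0.0592/2)(-1.678) = 0.0497 V.

0.050 V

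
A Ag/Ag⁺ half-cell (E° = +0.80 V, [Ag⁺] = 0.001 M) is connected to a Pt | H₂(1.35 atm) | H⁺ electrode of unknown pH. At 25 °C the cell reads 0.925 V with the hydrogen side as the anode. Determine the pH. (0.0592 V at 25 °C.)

pH = 5.05

E°_cell = 0.80 V and n = 2.
log Q = n(E° − E)/0.0592 = 2×(0.80 − 0.925)/0.0592 = -4.223.
With Q = [H⁺]^2 / ([Ag⁺]^2·P(H₂)), solving for [H⁺] gives log[H⁺] = -5.046, so pH = 5.05.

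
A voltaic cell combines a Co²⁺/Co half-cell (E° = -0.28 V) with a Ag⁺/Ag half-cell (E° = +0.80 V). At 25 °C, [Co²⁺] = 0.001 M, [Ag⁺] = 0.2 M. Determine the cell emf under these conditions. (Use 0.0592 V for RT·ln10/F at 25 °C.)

1.13 V

The Ag⁺/Ag couple has the higher reduction potential and acts as the cathode, so E°_cell = +0.80 − (-0.28) = 1.08 V.
Balancing electrons gives n = 2; the reaction quotient is Q = [Co²⁺]/[Ag⁺]^2 = 0.0250.
At 25 °C, E = E° − (0.0592/n) log Q = 1.08 − (0.0592/2)(-1.602) = 1.080 + 0.047 = 1.127 V.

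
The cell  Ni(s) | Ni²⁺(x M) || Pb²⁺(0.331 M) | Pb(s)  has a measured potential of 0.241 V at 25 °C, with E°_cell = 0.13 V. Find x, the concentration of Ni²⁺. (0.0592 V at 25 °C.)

From the Nernst equation, log Q = n(E° − E)/0.0592 = 2(0.13 − 0.241)/0.0592 = -3.750, so Q = 1.78 × 10^-4.
With Q = [Ni²⁺]/[Pb²⁺] and the known concentrations, [Ni²⁺] in the numerator gives [Ni²⁺] = 5.9 × 10^-5 M.

5.9 × 10^-5 M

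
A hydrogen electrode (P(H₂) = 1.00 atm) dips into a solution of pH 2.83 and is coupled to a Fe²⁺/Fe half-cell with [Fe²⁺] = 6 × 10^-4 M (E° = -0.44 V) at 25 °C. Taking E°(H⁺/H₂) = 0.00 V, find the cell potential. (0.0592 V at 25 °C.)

0.37 V

The hydrogen couple is the cathode, so E°_cell = 0.44 V; n = 2.
[H⁺] = 10^(−2.83) = 0.0015 M, and Q = [Fe²⁺]·P(H₂) / [H⁺]^2 = 274.
E = E° − (0.0592/2) log Q = 0.44 − (0.0592/2)(2.438) = 0.368 V.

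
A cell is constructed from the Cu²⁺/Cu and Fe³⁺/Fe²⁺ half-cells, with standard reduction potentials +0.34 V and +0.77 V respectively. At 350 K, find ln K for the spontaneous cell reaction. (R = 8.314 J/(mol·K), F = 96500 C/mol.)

E°_cell = +0.77 − (+0.34) = 0.43 V, with n = 2 electrons transferred.
At equilibrium E = 0, so the Nernst equation gives ln K = nFE°/RT = (2)(96500)(0.43)/((8.314)(350)) = 28.52.

ln K = 28.5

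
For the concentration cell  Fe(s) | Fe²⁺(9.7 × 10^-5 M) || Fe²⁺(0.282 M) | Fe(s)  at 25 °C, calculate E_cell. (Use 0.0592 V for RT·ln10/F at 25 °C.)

Both half-cells are Fe²⁺/Fe, so E°_cell = 0. The concentrated side is the cathode; the cell reaction moves Fe²⁺ from high to low concentration with n = 2.
Q = [Fe²⁺]_dilute/[Fe²⁺]_conc = 9.7 × 10^-5/0.282 = 3.44 × 10^-4.
E = 0 − (0.0592/2) log Q = −(0.0592/2)(-3.463) = 0.1025 V.

0.10 V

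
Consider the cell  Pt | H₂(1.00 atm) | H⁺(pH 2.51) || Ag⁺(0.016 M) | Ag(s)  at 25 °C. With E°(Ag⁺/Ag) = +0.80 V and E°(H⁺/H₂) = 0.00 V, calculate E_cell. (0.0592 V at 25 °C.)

The Ag⁺/Ag couple is the cathode, so E°_cell = 0.80 V; n = 2.
[H⁺] = 10^(−2.51) = 0.0031 M, and Q = [H⁺]^2 / ([Ag⁺]^2·P(H₂)) = 0.0373.
E = E° − (0.0592/2) log Q = 0.80 − (0.0592/2)(-1.428) = 0.842 V.

0.84 V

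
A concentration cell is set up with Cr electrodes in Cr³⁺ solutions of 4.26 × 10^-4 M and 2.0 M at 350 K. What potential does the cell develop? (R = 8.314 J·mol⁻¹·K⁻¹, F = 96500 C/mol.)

Both half-cells are Cr³⁺/Cr, so E°_cell = 0. The concentrated side is the cathode; the cell reaction moves Cr³⁺ from high to low concentration with n = 3.
Q = [Cr³⁺]_dilute/[Cr³⁺]_conc = 4.26 × 10^-4/2.0 = 2.13 × 10^-4.
E = 0 − (RT/nF) ln Q = −((8.314×350)/(3×96500))(-8.454) = 0.0850 V.

0.085 V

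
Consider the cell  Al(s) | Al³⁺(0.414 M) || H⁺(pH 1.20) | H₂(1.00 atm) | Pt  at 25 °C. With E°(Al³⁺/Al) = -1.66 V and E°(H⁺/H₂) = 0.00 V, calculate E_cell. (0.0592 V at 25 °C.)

1.60 V

The hydrogen couple is the cathode, so E°_cell = 1.66 V; n = 6.
[H⁺] = 10^(−1.20) = 0.063 M, and Q = [Al³⁺]^2·P(H₂)^3 / [H⁺]^6 = 2.72 × 10^6.
E = E° − (0.0592/6) log Q = 1.66 − (0.0592/6)(6.434) = 1.597 V.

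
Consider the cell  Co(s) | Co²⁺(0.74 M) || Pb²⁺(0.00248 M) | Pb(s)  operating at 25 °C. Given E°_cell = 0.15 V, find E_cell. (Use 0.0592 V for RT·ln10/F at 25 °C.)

Balancing electrons gives n = 2; the reaction quotient is Q = [Co²⁺]/[Pb²⁺] = 298.
At 25 °C, E = E° − (0.0592/n) log Q = 0.15 − (0.0592/2)(2.475) = 0.150 − 0.073 = 0.077 V.

0.077 V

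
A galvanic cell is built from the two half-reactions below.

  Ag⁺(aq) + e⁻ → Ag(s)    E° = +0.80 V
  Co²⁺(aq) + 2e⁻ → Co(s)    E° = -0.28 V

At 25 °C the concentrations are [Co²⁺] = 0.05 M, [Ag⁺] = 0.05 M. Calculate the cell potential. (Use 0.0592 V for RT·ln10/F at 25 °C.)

1.04 V

The Ag⁺/Ag couple has the higher reduction potential and acts as the cathode, so E°_cell = +0.80 − (-0.28) = 1.08 V.
Balancing electrons gives n = 2; the reaction quotient is Q = [Co²⁺]/[Ag⁺]^2 = 20.0.
At 25 °C, E = E° − (0.0592/n) log Q = 1.08 − (0.0592/2)(1.301) = 1.080 − 0.039 = 1.041 V.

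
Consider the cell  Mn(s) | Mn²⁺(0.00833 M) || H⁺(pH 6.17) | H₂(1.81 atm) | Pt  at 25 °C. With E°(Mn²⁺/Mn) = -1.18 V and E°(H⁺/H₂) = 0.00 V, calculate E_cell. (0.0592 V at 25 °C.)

0.87 V

The hydrogen couple is the cathode, so E°_cell = 1.18 V; n = 2.
[H⁺] = 10^(−6.17) = 6.8 × 10^-7 M, and Q = [Mn²⁺]·P(H₂) / [H⁺]^2 = 3.3 × 10^10.
E = E° − (0.0592/2) log Q = 1.18 − (0.0592/2)(10.518) = 0.869 V.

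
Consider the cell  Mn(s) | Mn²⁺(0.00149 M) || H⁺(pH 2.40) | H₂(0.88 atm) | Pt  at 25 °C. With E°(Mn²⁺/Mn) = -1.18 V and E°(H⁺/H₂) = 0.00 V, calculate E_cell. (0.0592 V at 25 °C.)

1.12 V

The hydrogen couple is the cathode, so E°_cell = 1.18 V; n = 2.
[H⁺] = 10^(−2.40) = 0.0040 M, and Q = [Mn²⁺]·P(H₂) / [H⁺]^2 = 82.7.
E = E° − (0.0592/2) log Q = 1.18 − (0.0592/2)(1.918) = 1.123 V.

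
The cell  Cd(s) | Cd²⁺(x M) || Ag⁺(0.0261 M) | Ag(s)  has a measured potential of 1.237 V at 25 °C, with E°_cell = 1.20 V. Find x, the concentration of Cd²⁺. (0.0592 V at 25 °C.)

3.8 × 10^-5 M

From the Nernst equation, log Q = n(E° − E)/0.0592 = 2(1.20 − 1.237)/0.0592 = -1.250, so Q = 0.0562.
With Q = [Cd²⁺]/[Ag⁺]^2 and the known concentrations, [Cd²⁺] in the numerator gives [Cd²⁺] = 3.8 × 10^-5 M.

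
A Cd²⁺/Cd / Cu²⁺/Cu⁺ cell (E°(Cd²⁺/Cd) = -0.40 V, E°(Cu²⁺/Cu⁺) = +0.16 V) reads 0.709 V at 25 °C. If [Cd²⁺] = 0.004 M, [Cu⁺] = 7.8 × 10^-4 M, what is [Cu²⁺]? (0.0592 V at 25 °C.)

From the Nernst equation, log Q = n(E° − E)/0.0592 = 2(0.56 − 0.709)/0.0592 = -5.034, so Q = 9.25 × 10^-6.
With Q = [Cd²⁺]·[Cu⁺]^2/[Cu²⁺]^2 and the known concentrations, [Cu²⁺]^2 in the denominator gives [Cu²⁺] = 0.016 M.

0.016 M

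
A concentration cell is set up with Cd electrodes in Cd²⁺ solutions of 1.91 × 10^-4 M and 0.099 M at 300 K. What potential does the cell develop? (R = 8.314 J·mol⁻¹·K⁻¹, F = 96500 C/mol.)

0.081 V

Both half-cells are Cd²⁺/Cd, so E°_cell = 0. The concentrated side is the cathode; the cell reaction moves Cd²⁺ from high to low concentration with n = 2.
Q = [Cd²⁺]_dilute/[Cd²⁺]_conc = 1.91 × 10^-4/0.099 = 0.00193.
E = 0 − (RT/nF) ln Q = −((8.314×300)/(2×96500))(-6.251) = 0.0808 V.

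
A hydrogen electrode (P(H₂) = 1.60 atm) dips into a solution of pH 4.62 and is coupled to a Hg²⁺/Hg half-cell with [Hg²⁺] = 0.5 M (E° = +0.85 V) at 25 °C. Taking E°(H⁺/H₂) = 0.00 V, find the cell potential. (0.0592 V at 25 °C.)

The Hg²⁺/Hg couple is the cathode, so E°_cell = 0.85 V; n = 2.
[H⁺] = 10^(−4.62) = 2.4 × 10^-5 M, and Q = [H⁺]^2 / ([Hg²⁺]·P(H₂)) = 7.19 × 10^-10.
E = E° − (0.0592/2) log Q = 0.85 − (0.0592/2)(-9.143) = 1.121 V.

1.12 V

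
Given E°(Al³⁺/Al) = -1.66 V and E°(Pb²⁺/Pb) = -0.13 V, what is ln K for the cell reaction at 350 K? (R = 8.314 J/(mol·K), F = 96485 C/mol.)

E°_cell = -0.13 − (-1.66) = 1.53 V, with n = 6 electrons transferred.
At equilibrium E = 0, so the Nernst equation gives ln K = nFE°/RT = (6)(96485)(1.53)/((8.314)(350)) = 304.39.

ln K = 304.4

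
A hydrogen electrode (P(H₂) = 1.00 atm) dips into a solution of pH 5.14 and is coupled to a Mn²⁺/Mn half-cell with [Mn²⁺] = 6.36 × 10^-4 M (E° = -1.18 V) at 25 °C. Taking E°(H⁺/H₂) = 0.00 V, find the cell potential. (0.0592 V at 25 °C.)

The hydrogen couple is the cathode, so E°_cell = 1.18 V; n = 2.
[H⁺] = 10^(−5.14) = 7.2 × 10^-6 M, and Q = [Mn²⁺]·P(H₂) / [H⁺]^2 = 1.21 × 10^7.
E = E° − (0.0592/2) log Q = 1.18 − (0.0592/2)(7.083) = 0.970 V.

0.97 V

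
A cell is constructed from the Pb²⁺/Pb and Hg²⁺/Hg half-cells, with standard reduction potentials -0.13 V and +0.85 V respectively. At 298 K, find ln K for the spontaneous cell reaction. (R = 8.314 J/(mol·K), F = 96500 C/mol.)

ln K = 76.3

E°_cell = +0.85 − (-0.13) = 0.98 V, with n = 2 electrons transferred.
At equilibrium E = 0, so the Nernst equation gives ln K = nFE°/RT = (2)(96500)(0.98)/((8.314)(298)) = 76.34.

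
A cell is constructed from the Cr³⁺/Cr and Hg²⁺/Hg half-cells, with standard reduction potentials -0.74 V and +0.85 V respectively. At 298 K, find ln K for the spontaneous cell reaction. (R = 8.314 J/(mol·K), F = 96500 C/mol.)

ln K = 371.6

E°_cell = +0.85 − (-0.74) = 1.59 V, with n = 6 electrons transferred.
At equilibrium E = 0, so the Nernst equation gives ln K = nFE°/RT = (6)(96500)(1.59)/((8.314)(298)) = 371.58.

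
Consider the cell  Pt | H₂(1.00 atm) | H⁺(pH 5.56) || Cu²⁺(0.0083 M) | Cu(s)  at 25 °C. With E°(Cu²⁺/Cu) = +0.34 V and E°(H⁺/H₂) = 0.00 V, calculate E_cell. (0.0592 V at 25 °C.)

The Cu²⁺/Cu couple is the cathode, so E°_cell = 0.34 V; n = 2.
[H⁺] = 10^(−5.56) = 2.8 × 10^-6 M, and Q = [H⁺]^2 / ([Cu²⁺]·P(H₂)) = 9.14 × 10^-10.
E = E° − (0.0592/2) log Q = 0.34 − (0.0592/2)(-9.039) = 0.608 V.

0.61 V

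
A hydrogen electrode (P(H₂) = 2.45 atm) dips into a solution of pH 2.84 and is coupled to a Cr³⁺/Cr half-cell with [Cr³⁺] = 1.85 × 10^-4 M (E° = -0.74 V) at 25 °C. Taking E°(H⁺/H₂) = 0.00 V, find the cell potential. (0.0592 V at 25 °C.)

The hydrogen couple is the cathode, so E°_cell = 0.74 V; n = 6.
[H⁺] = 10^(−2.84) = 0.0014 M, and Q = [Cr³⁺]^2·P(H₂)^3 / [H⁺]^6 = 5.52 × 10^10.
E = E° − (0.0592/6) log Q = 0.74 − (0.0592/6)(10.742) = 0.634 V.

0.63 V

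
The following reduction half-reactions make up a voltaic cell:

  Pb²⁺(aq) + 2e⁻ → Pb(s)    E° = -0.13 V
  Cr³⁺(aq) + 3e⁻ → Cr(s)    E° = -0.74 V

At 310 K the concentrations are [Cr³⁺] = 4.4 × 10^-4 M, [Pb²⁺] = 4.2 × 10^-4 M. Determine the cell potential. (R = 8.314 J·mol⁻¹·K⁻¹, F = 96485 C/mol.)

The Pb²⁺/Pb couple has the higher reduction potential and acts as the cathode, so E°_cell = -0.13 − (-0.74) = 0.61 V.
Balancing electrons gives n = 6; the reaction quotient is Q = [Cr³⁺]^2/[Pb²⁺]^3 = 2610.
E = E° − (RT/nF) ln Q = 0.61 − (8.314×310)/(6×96485) × (7.868) = 0.610 − 0.035 = 0.575 V.

0.575 V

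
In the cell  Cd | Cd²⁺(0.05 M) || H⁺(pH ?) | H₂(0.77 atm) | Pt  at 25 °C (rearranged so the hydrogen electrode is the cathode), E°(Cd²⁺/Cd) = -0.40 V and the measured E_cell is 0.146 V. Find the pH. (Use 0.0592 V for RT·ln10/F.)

E°_cell = 0.40 V and n = 2.
log Q = n(E° − E)/0.0592 = 2×(0.40 − 0.146)/0.0592 = 8.581.
With Q = [Cd²⁺]·P(H₂) / [H⁺]^2, solving for [H⁺] gives log[H⁺] = -4.998, so pH = 5.00.

pH = 5.00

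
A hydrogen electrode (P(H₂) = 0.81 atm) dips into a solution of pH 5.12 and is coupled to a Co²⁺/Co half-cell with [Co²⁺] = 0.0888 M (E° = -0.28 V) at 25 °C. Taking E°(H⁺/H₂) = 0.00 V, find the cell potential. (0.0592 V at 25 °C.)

0.011 V

The hydrogen couple is the cathode, so E°_cell = 0.28 V; n = 2.
[H⁺] = 10^(−5.12) = 7.6 × 10^-6 M, and Q = [Co²⁺]·P(H₂) / [H⁺]^2 = 1.25 × 10^9.
E = E° − (0.0592/2) log Q = 0.28 − (0.0592/2)(9.097) = 0.011 V.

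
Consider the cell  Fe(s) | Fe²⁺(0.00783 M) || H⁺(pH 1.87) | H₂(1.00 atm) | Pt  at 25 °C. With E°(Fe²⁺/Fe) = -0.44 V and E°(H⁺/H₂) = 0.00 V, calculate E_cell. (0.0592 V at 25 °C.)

The hydrogen couple is the cathode, so E°_cell = 0.44 V; n = 2.
[H⁺] = 10^(−1.87) = 0.013 M, and Q = [Fe²⁺]·P(H₂) / [H⁺]^2 = 43.0.
E = E° − (0.0592/2) log Q = 0.44 − (0.0592/2)(1.634) = 0.392 V.

0.39 V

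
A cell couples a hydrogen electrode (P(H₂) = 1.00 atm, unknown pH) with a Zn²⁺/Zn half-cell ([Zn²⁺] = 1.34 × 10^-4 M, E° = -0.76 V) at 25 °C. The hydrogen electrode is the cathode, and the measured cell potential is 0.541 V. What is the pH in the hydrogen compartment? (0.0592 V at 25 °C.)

pH = 5.64

E°_cell = 0.76 V and n = 2.
log Q = n(E° − E)/0.0592 = 2×(0.76 − 0.541)/0.0592 = 7.399.
With Q = [Zn²⁺]·P(H₂) / [H⁺]^2, solving for [H⁺] gives log[H⁺] = -5.636, so pH = 5.64.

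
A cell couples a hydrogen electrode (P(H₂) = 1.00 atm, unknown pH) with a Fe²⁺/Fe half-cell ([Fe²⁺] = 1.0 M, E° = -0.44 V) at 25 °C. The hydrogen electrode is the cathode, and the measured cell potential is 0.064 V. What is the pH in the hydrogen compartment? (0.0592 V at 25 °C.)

pH = 6.35

E°_cell = 0.44 V and n = 2.
log Q = n(E° − E)/0.0592 = 2×(0.44 − 0.064)/0.0592 = 12.703.
With Q = [Fe²⁺]·P(H₂) / [H⁺]^2, solving for [H⁺] gives log[H⁺] = -6.351, so pH = 6.35.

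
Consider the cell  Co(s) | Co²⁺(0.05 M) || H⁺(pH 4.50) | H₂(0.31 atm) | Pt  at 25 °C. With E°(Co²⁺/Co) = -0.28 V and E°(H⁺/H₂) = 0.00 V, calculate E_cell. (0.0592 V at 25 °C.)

0.067 V

The hydrogen couple is the cathode, so E°_cell = 0.28 V; n = 2.
[H⁺] = 10^(−4.50) = 3.2 × 10^-5 M, and Q = [Co²⁺]·P(H₂) / [H⁺]^2 = 1.55 × 10^7.
E = E° − (0.0592/2) log Q = 0.28 − (0.0592/2)(7.190) = 0.067 V.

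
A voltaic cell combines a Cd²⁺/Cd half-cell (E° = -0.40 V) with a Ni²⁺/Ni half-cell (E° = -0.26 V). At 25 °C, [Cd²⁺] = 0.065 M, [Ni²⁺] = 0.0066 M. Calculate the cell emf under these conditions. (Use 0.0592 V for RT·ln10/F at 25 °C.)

The Ni²⁺/Ni couple has the higher reduction potential and acts as the cathode, so E°_cell = -0.26 − (-0.40) = 0.14 V.
Balancing electrons gives n = 2; the reaction quotient is Q = [Cd²⁺]/[Ni²⁺] = 9.85.
At 25 °C, E = E° − (0.0592/n) log Q = 0.14 − (0.0592/2)(0.993) = 0.140 − 0.029 = 0.111 V.

0.111 V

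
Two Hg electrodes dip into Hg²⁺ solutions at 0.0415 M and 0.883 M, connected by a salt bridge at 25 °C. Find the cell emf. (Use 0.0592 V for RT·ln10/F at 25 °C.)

0.039 V

Both half-cells are Hg²⁺/Hg, so E°_cell = 0. The concentrated side is the cathode; the cell reaction moves Hg²⁺ from high to low concentration with n = 2.
Q = [Hg²⁺]_dilute/[Hg²⁺]_conc = 0.0415/0.883 = 0.0470.
E = 0 − (0.0592/2) log Q = −(0.0592/2)(-1.328) = 0.0393 V.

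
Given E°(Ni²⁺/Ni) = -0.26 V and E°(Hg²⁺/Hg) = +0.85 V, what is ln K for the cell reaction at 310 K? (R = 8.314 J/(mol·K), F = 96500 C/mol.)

ln K = 83.1

E°_cell = +0.85 − (-0.26) = 1.11 V, with n = 2 electrons transferred.
At equilibrium E = 0, so the Nernst equation gives ln K = nFE°/RT = (2)(96500)(1.11)/((8.314)(310)) = 83.12.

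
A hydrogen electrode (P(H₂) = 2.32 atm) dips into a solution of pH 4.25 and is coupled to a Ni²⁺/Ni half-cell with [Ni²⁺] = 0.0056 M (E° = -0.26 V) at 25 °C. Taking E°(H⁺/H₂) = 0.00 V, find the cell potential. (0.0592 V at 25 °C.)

The hydrogen couple is the cathode, so E°_cell = 0.26 V; n = 2.
[H⁺] = 10^(−4.25) = 5.6 × 10^-5 M, and Q = [Ni²⁺]·P(H₂) / [H⁺]^2 = 4.11 × 10^6.
E = E° − (0.0592/2) log Q = 0.26 − (0.0592/2)(6.614) = 0.064 V.

0.064 V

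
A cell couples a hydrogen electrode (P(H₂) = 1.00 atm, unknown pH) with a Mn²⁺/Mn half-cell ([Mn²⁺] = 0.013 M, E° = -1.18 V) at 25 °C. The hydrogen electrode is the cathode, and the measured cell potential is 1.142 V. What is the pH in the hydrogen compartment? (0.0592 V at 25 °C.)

pH = 1.58

E°_cell = 1.18 V and n = 2.
log Q = n(E° − E)/0.0592 = 2×(1.18 − 1.142)/0.0592 = 1.284.
With Q = [Mn²⁺]·P(H₂) / [H⁺]^2, solving for [H⁺] gives log[H⁺] = -1.585, so pH = 1.58.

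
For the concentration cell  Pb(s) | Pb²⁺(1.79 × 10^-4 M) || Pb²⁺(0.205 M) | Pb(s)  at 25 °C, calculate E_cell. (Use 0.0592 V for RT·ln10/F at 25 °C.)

Both half-cells are Pb²⁺/Pb, so E°_cell = 0. The concentrated side is the cathode; the cell reaction moves Pb²⁺ from high to low concentration with n = 2.
Q = [Pb²⁺]_dilute/[Pb²⁺]_conc = 1.79 × 10^-4/0.205 = 8.73 × 10^-4.
E = 0 − (0.0592/2) log Q = −(0.0592/2)(-3.059) = 0.0905 V.

0.091 V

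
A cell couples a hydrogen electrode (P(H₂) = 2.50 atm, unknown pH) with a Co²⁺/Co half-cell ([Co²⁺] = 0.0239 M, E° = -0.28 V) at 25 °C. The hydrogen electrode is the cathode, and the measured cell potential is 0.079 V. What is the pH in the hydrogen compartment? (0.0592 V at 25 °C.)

pH = 4.01

E°_cell = 0.28 V and n = 2.
log Q = n(E° − E)/0.0592 = 2×(0.28 − 0.079)/0.0592 = 6.791.
With Q = [Co²⁺]·P(H₂) / [H⁺]^2, solving for [H⁺] gives log[H⁺] = -4.007, so pH = 4.01.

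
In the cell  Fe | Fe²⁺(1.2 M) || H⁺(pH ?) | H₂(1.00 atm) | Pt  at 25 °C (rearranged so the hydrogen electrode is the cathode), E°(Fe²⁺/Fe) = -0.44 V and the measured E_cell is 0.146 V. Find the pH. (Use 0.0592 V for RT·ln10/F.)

E°_cell = 0.44 V and n = 2.
log Q = n(E° − E)/0.0592 = 2×(0.44 − 0.146)/0.0592 = 9.932.
With Q = [Fe²⁺]·P(H₂) / [H⁺]^2, solving for [H⁺] gives log[H⁺] = -4.927, so pH = 4.93.

pH = 4.93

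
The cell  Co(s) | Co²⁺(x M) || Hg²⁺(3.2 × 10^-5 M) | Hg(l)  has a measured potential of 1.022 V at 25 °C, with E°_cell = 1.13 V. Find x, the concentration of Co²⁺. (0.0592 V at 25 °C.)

From the Nernst equation, log Q = n(E° − E)/0.0592 = 2(1.13 − 1.022)/0.0592 = 3.649, so Q = 4450.
With Q = [Co²⁺]/[Hg²⁺] and the known concentrations, [Co²⁺] in the numerator gives [Co²⁺] = 0.14 M.

0.14 M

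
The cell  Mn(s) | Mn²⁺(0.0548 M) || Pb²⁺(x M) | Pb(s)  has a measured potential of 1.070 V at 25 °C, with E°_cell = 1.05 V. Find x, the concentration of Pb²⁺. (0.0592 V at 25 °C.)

0.26 M

From the Nernst equation, log Q = n(E° − E)/0.0592 = 2(1.05 − 1.070)/0.0592 = -0.676, so Q = 0.211.
With Q = [Mn²⁺]/[Pb²⁺] and the known concentrations, [Pb²⁺] in the denominator gives [Pb²⁺] = 0.26 M.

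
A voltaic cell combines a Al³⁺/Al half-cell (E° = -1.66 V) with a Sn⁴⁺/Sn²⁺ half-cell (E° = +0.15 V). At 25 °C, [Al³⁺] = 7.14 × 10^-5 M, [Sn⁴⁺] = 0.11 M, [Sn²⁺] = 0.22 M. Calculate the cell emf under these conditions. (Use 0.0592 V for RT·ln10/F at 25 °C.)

The Sn⁴⁺/Sn²⁺ couple has the higher reduction potential and acts as the cathode, so E°_cell = +0.15 − (-1.66) = 1.81 V.
Balancing electrons gives n = 6; the reaction quotient is Q = [Al³⁺]^2·[Sn²⁺]^3/[Sn⁴⁺]^3 = 4.08 × 10^-8.
At 25 °C, E = E° − (0.0592/n) log Q = 1.81 − (0.0592/6)(-7.390) = 1.810 + 0.073 = 1.883 V.

1.88 V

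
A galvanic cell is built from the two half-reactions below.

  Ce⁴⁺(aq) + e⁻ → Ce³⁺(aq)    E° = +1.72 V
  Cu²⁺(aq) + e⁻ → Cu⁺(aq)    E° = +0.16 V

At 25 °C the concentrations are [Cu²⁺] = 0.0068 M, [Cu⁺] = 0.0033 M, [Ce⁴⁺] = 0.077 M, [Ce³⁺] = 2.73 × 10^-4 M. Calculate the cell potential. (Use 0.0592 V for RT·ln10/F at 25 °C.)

The Ce⁴⁺/Ce³⁺ couple has the higher reduction potential and acts as the cathode, so E°_cell = +1.72 − (+0.16) = 1.56 V.
Balancing electrons gives n = 1; the reaction quotient is Q = [Cu²⁺]·[Ce³⁺]/([Cu⁺]·[Ce⁴⁺]) = 0.00731.
At 25 °C, E = E° − (0.0592/n) log Q = 1.56 − (0.0592/1)(-2.136) = 1.560 + 0.126 = 1.686 V.

1.69 V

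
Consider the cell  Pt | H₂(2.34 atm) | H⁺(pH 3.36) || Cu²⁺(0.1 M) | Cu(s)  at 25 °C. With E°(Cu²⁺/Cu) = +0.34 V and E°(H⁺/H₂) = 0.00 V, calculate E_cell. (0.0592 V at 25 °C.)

The Cu²⁺/Cu couple is the cathode, so E°_cell = 0.34 V; n = 2.
[H⁺] = 10^(−3.36) = 4.4 × 10^-4 M, and Q = [H⁺]^2 / ([Cu²⁺]·P(H₂)) = 8.14 × 10^-7.
E = E° − (0.0592/2) log Q = 0.34 − (0.0592/2)(-6.089) = 0.520 V.

0.52 V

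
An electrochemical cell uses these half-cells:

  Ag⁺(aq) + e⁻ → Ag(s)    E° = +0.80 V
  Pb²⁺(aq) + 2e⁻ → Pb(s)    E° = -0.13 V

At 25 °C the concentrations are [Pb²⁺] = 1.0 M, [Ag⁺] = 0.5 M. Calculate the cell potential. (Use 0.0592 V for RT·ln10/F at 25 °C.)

0.912 V

The Ag⁺/Ag couple has the higher reduction potential and acts as the cathode, so E°_cell = +0.80 − (-0.13) = 0.93 V.
Balancing electrons gives n = 2; the reaction quotient is Q = [Pb²⁺]/[Ag⁺]^2 = 4.00.
At 25 °C, E = E° − (0.0592/n) log Q = 0.93 − (0.0592/2)(0.602) = 0.930 − 0.018 = 0.912 V.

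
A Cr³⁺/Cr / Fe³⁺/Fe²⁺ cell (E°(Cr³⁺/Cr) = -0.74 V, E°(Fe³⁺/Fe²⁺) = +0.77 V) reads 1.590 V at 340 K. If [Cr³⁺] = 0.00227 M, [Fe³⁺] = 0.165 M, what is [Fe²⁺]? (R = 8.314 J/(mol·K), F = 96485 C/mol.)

0.082 M

From the Nernst equation, ln Q = nF(E° − E)/RT = 3×96485×(1.51 − 1.590)/(8.314×340) = -8.192, so Q = 2.77 × 10^-4.
With Q = [Cr³⁺]·[Fe²⁺]^3/[Fe³⁺]^3 and the known concentrations, [Fe²⁺]^3 in the numerator gives [Fe²⁺] = 0.082 M.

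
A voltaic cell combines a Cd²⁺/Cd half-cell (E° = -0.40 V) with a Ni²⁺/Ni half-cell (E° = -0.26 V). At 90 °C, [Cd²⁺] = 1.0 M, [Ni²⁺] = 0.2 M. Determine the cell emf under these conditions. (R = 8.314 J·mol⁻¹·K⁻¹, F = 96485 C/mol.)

0.115 V

The Ni²⁺/Ni couple has the higher reduction potential and acts as the cathode, so E°_cell = -0.26 − (-0.40) = 0.14 V.
Balancing electrons gives n = 2; the reaction quotient is Q = [Cd²⁺]/[Ni²⁺] = 5.00.
E = E° − (RT/nF) ln Q = 0.14 − (8.314×363)/(2×96485) × (1.609) = 0.140 − 0.025 = 0.115 V.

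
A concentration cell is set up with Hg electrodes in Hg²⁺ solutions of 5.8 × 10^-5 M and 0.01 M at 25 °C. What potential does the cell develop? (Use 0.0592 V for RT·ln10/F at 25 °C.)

Both half-cells are Hg²⁺/Hg, so E°_cell = 0. The concentrated side is the cathode; the cell reaction moves Hg²⁺ from high to low concentration with n = 2.
Q = [Hg²⁺]_dilute/[Hg²⁺]_conc = 5.8 × 10^-5/0.01 = 0.00580.
E = 0 − (0.0592/2) log Q = −(0.0592/2)(-2.237) = 0.0662 V.

0.066 V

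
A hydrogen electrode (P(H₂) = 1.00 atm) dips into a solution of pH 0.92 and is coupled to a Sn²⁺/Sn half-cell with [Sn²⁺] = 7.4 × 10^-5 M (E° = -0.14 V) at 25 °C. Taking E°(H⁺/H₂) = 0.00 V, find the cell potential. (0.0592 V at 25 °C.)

The hydrogen couple is the cathode, so E°_cell = 0.14 V; n = 2.
[H⁺] = 10^(−0.92) = 0.12 M, and Q = [Sn²⁺]·P(H₂) / [H⁺]^2 = 0.00512.
E = E° − (0.0592/2) log Q = 0.14 − (0.0592/2)(-2.291) = 0.208 V.

0.21 V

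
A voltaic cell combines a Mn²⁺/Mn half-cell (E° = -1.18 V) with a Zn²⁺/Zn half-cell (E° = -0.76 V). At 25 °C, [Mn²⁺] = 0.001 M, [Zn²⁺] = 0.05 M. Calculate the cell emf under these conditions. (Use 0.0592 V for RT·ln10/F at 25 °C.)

The Zn²⁺/Zn couple has the higher reduction potential and acts as the cathode, so E°_cell = -0.76 − (-1.18) = 0.42 V.
Balancing electrons gives n = 2; the reaction quotient is Q = [Mn²⁺]/[Zn²⁺] = 0.0200.
At 25 °C, E = E° − (0.0592/n) log Q = 0.42 − (0.0592/2)(-1.699) = 0.420 + 0.050 = 0.470 V.

0.470 V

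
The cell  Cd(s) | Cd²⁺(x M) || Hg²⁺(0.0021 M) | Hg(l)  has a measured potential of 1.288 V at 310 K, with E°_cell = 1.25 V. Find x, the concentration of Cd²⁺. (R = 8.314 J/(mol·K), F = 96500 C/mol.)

From the Nernst equation, ln Q = nF(E° − E)/RT = 2×96500×(1.25 − 1.288)/(8.314×310) = -2.846, so Q = 0.0581.
With Q = [Cd²⁺]/[Hg²⁺] and the known concentrations, [Cd²⁺] in the numerator gives [Cd²⁺] = 1.2 × 10^-4 M.

1.2 × 10^-4 M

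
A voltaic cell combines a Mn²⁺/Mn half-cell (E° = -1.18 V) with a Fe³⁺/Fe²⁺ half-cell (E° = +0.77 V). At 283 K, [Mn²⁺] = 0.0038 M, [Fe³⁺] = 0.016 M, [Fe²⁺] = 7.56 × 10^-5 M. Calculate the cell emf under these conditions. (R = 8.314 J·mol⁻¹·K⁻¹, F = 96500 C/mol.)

2.15 V

The Fe³⁺/Fe²⁺ couple has the higher reduction potential and acts as the cathode, so E°_cell = +0.77 − (-1.18) = 1.95 V.
Balancing electrons gives n = 2; the reaction quotient is Q = [Mn²⁺]·[Fe²⁺]^2/[Fe³⁺]^2 = 8.48 × 10^-8.
E = E° − (RT/nF) ln Q = 1.95 − (8.314×283)/(2×96500) × (-16.283) = 1.950 + 0.199 = 2.149 V.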